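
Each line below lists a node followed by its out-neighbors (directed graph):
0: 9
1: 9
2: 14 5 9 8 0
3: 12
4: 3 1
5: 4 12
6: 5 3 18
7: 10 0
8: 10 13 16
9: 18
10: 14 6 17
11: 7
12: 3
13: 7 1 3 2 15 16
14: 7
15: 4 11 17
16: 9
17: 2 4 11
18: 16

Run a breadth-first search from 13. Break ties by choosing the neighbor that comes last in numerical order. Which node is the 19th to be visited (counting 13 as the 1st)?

Visit 13; enqueue 16, 15, 7, 3, 2, 1 → queue [16, 15, 7, 3, 2, 1]
Visit 16; enqueue 9 → queue [15, 7, 3, 2, 1, 9]
Visit 15; enqueue 17, 11, 4 → queue [7, 3, 2, 1, 9, 17, 11, 4]
Visit 7; enqueue 10, 0 → queue [3, 2, 1, 9, 17, 11, 4, 10, 0]
Visit 3; enqueue 12 → queue [2, 1, 9, 17, 11, 4, 10, 0, 12]
Visit 2; enqueue 14, 8, 5 → queue [1, 9, 17, 11, 4, 10, 0, 12, 14, 8, 5]
Visit 1 → queue [9, 17, 11, 4, 10, 0, 12, 14, 8, 5]
Visit 9; enqueue 18 → queue [17, 11, 4, 10, 0, 12, 14, 8, 5, 18]
Visit 17 → queue [11, 4, 10, 0, 12, 14, 8, 5, 18]
Visit 11 → queue [4, 10, 0, 12, 14, 8, 5, 18]
Visit 4 → queue [10, 0, 12, 14, 8, 5, 18]
Visit 10; enqueue 6 → queue [0, 12, 14, 8, 5, 18, 6]
Visit 0 → queue [12, 14, 8, 5, 18, 6]
Visit 12 → queue [14, 8, 5, 18, 6]
Visit 14 → queue [8, 5, 18, 6]
Visit 8 → queue [5, 18, 6]
Visit 5 → queue [18, 6]
Visit 18 → queue [6]
Visit 6 → queue []

Visit order: 13, 16, 15, 7, 3, 2, 1, 9, 17, 11, 4, 10, 0, 12, 14, 8, 5, 18, 6

6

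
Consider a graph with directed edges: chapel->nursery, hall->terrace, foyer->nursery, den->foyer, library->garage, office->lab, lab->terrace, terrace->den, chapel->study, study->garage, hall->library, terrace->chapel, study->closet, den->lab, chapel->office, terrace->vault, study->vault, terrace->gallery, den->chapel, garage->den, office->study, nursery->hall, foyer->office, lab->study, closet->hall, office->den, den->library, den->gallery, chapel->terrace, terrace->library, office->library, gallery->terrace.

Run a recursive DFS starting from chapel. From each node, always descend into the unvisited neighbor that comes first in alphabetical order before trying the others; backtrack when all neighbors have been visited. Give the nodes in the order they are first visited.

chapel → nursery → hall → library → garage → den → foyer → office → lab → study → closet → vault → terrace → gallery

Visit chapel
chapel → nursery
nursery → hall
hall → library
library → garage
garage → den
den → foyer
foyer → office
office → lab
lab → study
study → closet
study → vault
lab → terrace
terrace → gallery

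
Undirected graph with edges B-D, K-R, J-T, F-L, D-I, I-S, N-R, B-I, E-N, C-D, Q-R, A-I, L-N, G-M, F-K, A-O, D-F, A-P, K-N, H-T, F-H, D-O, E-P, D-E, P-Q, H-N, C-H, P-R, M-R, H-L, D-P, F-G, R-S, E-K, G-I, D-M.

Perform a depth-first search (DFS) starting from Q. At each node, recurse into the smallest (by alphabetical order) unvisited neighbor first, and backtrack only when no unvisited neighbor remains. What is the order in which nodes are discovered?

Visit Q
Q → P
P → A
A → I
I → B
B → D
D → C
C → H
H → F
F → G
G → M
M → R
R → K
K → E
E → N
N → L
R → S
H → T
T → J
D → O

Q -> P -> A -> I -> B -> D -> C -> H -> F -> G -> M -> R -> K -> E -> N -> L -> S -> T -> J -> O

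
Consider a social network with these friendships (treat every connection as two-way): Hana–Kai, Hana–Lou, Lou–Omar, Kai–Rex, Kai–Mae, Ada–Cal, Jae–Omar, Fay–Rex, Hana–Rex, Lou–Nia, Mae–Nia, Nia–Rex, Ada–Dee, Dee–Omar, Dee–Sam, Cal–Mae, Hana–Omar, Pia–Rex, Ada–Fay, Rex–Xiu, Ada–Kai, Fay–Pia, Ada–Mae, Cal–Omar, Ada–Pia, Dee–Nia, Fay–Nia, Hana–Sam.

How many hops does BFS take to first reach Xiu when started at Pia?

2

Level 0: Pia
Level 1: Ada, Fay, Rex
Level 2: Cal, Dee, Hana, Kai, Mae, Nia, Xiu
Level 3: Lou, Omar, Sam
Level 4: Jae
Xiu first appears at level 2.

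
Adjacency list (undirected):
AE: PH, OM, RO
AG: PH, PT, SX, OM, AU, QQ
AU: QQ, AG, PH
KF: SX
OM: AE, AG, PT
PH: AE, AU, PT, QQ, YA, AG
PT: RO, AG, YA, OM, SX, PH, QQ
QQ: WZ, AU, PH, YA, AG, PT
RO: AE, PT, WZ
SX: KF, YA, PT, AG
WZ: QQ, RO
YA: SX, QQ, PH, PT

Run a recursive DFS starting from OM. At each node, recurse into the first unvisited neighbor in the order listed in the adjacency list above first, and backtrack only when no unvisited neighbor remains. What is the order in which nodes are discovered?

Visit OM
OM → AE
AE → PH
PH → AU
AU → QQ
QQ → WZ
WZ → RO
RO → PT
PT → AG
AG → SX
SX → KF
SX → YA

OM, AE, PH, AU, QQ, WZ, RO, PT, AG, SX, KF, YA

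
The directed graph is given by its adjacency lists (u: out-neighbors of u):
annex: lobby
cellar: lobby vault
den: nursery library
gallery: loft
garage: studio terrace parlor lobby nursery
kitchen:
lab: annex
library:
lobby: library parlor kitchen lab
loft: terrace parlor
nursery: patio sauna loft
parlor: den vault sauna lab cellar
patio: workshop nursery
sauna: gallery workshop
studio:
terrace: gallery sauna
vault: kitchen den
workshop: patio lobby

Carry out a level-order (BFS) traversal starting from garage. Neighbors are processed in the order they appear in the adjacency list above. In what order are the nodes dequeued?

Visit garage; enqueue studio, terrace, parlor, lobby, nursery → queue [studio, terrace, parlor, lobby, nursery]
Visit studio → queue [terrace, parlor, lobby, nursery]
Visit terrace; enqueue gallery, sauna → queue [parlor, lobby, nursery, gallery, sauna]
Visit parlor; enqueue den, vault, lab, cellar → queue [lobby, nursery, gallery, sauna, den, vault, lab, cellar]
Visit lobby; enqueue library, kitchen → queue [nursery, gallery, sauna, den, vault, lab, cellar, library, kitchen]
Visit nursery; enqueue patio, loft → queue [gallery, sauna, den, vault, lab, cellar, library, kitchen, patio, loft]
Visit gallery → queue [sauna, den, vault, lab, cellar, library, kitchen, patio, loft]
Visit sauna; enqueue workshop → queue [den, vault, lab, cellar, library, kitchen, patio, loft, workshop]
Visit den → queue [vault, lab, cellar, library, kitchen, patio, loft, workshop]
Visit vault → queue [lab, cellar, library, kitchen, patio, loft, workshop]
Visit lab; enqueue annex → queue [cellar, library, kitchen, patio, loft, workshop, annex]
Visit cellar → queue [library, kitchen, patio, loft, workshop, annex]
Visit library → queue [kitchen, patio, loft, workshop, annex]
Visit kitchen → queue [patio, loft, workshop, annex]
Visit patio → queue [loft, workshop, annex]
Visit loft → queue [workshop, annex]
Visit workshop → queue [annex]
Visit annex → queue []

garage, studio, terrace, parlor, lobby, nursery, gallery, sauna, den, vault, lab, cellar, library, kitchen, patio, loft, workshop, annex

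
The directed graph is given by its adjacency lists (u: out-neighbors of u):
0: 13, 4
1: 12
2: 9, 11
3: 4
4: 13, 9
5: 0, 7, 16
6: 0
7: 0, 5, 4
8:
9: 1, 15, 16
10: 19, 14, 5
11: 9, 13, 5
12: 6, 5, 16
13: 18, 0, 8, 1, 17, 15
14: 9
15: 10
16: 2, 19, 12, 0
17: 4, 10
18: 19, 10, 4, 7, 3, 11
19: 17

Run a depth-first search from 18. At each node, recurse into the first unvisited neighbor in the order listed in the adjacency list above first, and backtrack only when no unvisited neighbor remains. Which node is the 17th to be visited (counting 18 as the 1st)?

10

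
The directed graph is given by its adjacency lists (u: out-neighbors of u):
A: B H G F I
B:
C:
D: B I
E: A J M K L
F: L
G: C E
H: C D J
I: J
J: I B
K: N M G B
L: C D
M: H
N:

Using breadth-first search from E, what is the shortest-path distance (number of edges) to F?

2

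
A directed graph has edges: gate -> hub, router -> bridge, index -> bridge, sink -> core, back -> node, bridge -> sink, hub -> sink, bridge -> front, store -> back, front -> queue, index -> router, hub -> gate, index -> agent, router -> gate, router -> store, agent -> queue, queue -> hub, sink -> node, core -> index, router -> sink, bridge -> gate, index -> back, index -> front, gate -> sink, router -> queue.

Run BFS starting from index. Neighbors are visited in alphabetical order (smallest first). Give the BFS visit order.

index, agent, back, bridge, front, router, queue, node, gate, sink, store, hub, core

Visit index; enqueue agent, back, bridge, front, router → queue [agent, back, bridge, front, router]
Visit agent; enqueue queue → queue [back, bridge, front, router, queue]
Visit back; enqueue node → queue [bridge, front, router, queue, node]
Visit bridge; enqueue gate, sink → queue [front, router, queue, node, gate, sink]
Visit front → queue [router, queue, node, gate, sink]
Visit router; enqueue store → queue [queue, node, gate, sink, store]
Visit queue; enqueue hub → queue [node, gate, sink, store, hub]
Visit node → queue [gate, sink, store, hub]
Visit gate → queue [sink, store, hub]
Visit sink; enqueue core → queue [store, hub, core]
Visit store → queue [hub, core]
Visit hub → queue [core]
Visit core → queue []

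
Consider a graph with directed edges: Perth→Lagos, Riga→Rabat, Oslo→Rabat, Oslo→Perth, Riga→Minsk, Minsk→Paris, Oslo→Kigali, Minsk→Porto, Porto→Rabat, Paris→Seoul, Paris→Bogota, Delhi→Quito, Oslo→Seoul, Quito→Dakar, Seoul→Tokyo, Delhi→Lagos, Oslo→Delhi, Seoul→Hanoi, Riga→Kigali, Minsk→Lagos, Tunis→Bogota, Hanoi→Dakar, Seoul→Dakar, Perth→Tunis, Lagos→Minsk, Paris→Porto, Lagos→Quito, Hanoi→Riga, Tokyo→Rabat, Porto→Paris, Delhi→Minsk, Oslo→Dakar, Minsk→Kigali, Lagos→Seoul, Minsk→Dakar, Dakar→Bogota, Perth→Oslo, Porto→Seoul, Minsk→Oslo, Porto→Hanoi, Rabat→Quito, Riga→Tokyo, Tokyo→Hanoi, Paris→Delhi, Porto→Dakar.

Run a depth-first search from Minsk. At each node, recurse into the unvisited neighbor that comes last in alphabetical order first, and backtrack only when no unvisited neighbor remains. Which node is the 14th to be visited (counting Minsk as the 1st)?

Lagos

Visit Minsk
Minsk → Porto
Porto → Seoul
Seoul → Tokyo
Tokyo → Rabat
Rabat → Quito
Quito → Dakar
Dakar → Bogota
Tokyo → Hanoi
Hanoi → Riga
Riga → Kigali
Porto → Paris
Paris → Delhi
Delhi → Lagos
Minsk → Oslo
Oslo → Perth
Perth → Tunis

Visit order: Minsk, Porto, Seoul, Tokyo, Rabat, Quito, Dakar, Bogota, Hanoi, Riga, Kigali, Paris, Delhi, Lagos, Oslo, Perth, Tunis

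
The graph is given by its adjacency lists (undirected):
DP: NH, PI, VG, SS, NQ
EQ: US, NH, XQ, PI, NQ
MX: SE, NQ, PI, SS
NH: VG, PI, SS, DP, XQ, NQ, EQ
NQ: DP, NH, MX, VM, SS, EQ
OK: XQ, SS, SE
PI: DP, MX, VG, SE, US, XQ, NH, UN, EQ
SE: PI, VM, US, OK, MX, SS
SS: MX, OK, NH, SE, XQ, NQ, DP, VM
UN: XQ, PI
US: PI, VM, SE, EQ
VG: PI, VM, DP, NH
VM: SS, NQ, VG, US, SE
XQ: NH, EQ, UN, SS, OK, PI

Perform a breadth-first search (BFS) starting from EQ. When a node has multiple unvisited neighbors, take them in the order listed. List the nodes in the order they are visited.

EQ → US → NH → XQ → PI → NQ → VM → SE → VG → SS → DP → UN → OK → MX

Visit EQ; enqueue US, NH, XQ, PI, NQ → queue [US, NH, XQ, PI, NQ]
Visit US; enqueue VM, SE → queue [NH, XQ, PI, NQ, VM, SE]
Visit NH; enqueue VG, SS, DP → queue [XQ, PI, NQ, VM, SE, VG, SS, DP]
Visit XQ; enqueue UN, OK → queue [PI, NQ, VM, SE, VG, SS, DP, UN, OK]
Visit PI; enqueue MX → queue [NQ, VM, SE, VG, SS, DP, UN, OK, MX]
Visit NQ → queue [VM, SE, VG, SS, DP, UN, OK, MX]
Visit VM → queue [SE, VG, SS, DP, UN, OK, MX]
Visit SE → queue [VG, SS, DP, UN, OK, MX]
Visit VG → queue [SS, DP, UN, OK, MX]
Visit SS → queue [DP, UN, OK, MX]
Visit DP → queue [UN, OK, MX]
Visit UN → queue [OK, MX]
Visit OK → queue [MX]
Visit MX → queue []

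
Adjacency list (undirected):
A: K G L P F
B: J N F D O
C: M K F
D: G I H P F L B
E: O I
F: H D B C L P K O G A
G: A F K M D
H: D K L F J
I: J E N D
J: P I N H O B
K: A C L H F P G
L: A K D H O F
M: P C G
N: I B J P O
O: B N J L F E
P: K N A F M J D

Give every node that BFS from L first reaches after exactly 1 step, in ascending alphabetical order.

A, D, F, H, K, O

Level 0: L
Level 1: A, D, F, H, K, O
Level 2: B, C, E, G, I, J, N, P
Level 3: M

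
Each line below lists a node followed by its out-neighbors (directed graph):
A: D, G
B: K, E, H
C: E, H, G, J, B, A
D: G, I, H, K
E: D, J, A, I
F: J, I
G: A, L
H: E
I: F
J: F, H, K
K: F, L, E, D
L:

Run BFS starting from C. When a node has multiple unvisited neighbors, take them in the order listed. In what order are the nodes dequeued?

Visit C; enqueue E, H, G, J, B, A → queue [E, H, G, J, B, A]
Visit E; enqueue D, I → queue [H, G, J, B, A, D, I]
Visit H → queue [G, J, B, A, D, I]
Visit G; enqueue L → queue [J, B, A, D, I, L]
Visit J; enqueue F, K → queue [B, A, D, I, L, F, K]
Visit B → queue [A, D, I, L, F, K]
Visit A → queue [D, I, L, F, K]
Visit D → queue [I, L, F, K]
Visit I → queue [L, F, K]
Visit L → queue [F, K]
Visit F → queue [K]
Visit K → queue []

C E H G J B A D I L F K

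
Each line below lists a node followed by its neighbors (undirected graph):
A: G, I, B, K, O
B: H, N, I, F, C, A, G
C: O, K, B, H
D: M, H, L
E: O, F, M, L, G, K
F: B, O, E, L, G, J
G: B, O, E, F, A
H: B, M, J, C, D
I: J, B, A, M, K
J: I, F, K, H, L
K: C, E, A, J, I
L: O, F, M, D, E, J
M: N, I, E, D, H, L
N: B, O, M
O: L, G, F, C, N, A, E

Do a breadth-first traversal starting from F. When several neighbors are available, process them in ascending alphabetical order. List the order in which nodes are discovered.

Visit F; enqueue B, E, G, J, L, O → queue [B, E, G, J, L, O]
Visit B; enqueue A, C, H, I, N → queue [E, G, J, L, O, A, C, H, I, N]
Visit E; enqueue K, M → queue [G, J, L, O, A, C, H, I, N, K, M]
Visit G → queue [J, L, O, A, C, H, I, N, K, M]
Visit J → queue [L, O, A, C, H, I, N, K, M]
Visit L; enqueue D → queue [O, A, C, H, I, N, K, M, D]
Visit O → queue [A, C, H, I, N, K, M, D]
Visit A → queue [C, H, I, N, K, M, D]
Visit C → queue [H, I, N, K, M, D]
Visit H → queue [I, N, K, M, D]
Visit I → queue [N, K, M, D]
Visit N → queue [K, M, D]
Visit K → queue [M, D]
Visit M → queue [D]
Visit D → queue []

F → B → E → G → J → L → O → A → C → H → I → N → K → M → D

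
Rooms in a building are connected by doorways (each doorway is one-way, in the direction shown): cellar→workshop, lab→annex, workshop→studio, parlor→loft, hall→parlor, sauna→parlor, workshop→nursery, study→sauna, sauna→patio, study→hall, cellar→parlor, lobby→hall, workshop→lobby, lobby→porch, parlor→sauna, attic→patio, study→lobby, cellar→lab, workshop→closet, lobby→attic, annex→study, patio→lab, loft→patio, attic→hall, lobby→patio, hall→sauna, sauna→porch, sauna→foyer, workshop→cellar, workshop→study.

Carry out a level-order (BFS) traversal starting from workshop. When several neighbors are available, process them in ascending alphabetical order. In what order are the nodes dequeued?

workshop -> cellar -> closet -> lobby -> nursery -> studio -> study -> lab -> parlor -> attic -> hall -> patio -> porch -> sauna -> annex -> loft -> foyer

Visit workshop; enqueue cellar, closet, lobby, nursery, studio, study → queue [cellar, closet, lobby, nursery, studio, study]
Visit cellar; enqueue lab, parlor → queue [closet, lobby, nursery, studio, study, lab, parlor]
Visit closet → queue [lobby, nursery, studio, study, lab, parlor]
Visit lobby; enqueue attic, hall, patio, porch → queue [nursery, studio, study, lab, parlor, attic, hall, patio, porch]
Visit nursery → queue [studio, study, lab, parlor, attic, hall, patio, porch]
Visit studio → queue [study, lab, parlor, attic, hall, patio, porch]
Visit study; enqueue sauna → queue [lab, parlor, attic, hall, patio, porch, sauna]
Visit lab; enqueue annex → queue [parlor, attic, hall, patio, porch, sauna, annex]
Visit parlor; enqueue loft → queue [attic, hall, patio, porch, sauna, annex, loft]
Visit attic → queue [hall, patio, porch, sauna, annex, loft]
Visit hall → queue [patio, porch, sauna, annex, loft]
Visit patio → queue [porch, sauna, annex, loft]
Visit porch → queue [sauna, annex, loft]
Visit sauna; enqueue foyer → queue [annex, loft, foyer]
Visit annex → queue [loft, foyer]
Visit loft → queue [foyer]
Visit foyer → queue []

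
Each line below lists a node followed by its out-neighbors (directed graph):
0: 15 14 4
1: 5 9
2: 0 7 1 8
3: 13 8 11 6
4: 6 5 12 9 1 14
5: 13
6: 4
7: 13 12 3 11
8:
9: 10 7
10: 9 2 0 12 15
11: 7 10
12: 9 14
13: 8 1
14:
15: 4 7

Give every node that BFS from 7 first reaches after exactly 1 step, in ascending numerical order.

Level 0: 7
Level 1: 3, 11, 12, 13
Level 2: 1, 6, 8, 9, 10, 14
Level 3: 0, 2, 4, 5, 15

3, 11, 12, 13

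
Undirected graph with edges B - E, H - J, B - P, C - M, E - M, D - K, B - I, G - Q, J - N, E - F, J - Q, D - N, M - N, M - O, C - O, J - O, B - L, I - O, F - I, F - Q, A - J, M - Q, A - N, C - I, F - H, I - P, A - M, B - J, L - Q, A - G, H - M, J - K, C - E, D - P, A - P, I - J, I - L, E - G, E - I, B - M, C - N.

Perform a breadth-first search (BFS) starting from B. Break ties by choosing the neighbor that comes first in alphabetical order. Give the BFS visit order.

Visit B; enqueue E, I, J, L, M, P → queue [E, I, J, L, M, P]
Visit E; enqueue C, F, G → queue [I, J, L, M, P, C, F, G]
Visit I; enqueue O → queue [J, L, M, P, C, F, G, O]
Visit J; enqueue A, H, K, N, Q → queue [L, M, P, C, F, G, O, A, H, K, N, Q]
Visit L → queue [M, P, C, F, G, O, A, H, K, N, Q]
Visit M → queue [P, C, F, G, O, A, H, K, N, Q]
Visit P; enqueue D → queue [C, F, G, O, A, H, K, N, Q, D]
Visit C → queue [F, G, O, A, H, K, N, Q, D]
Visit F → queue [G, O, A, H, K, N, Q, D]
Visit G → queue [O, A, H, K, N, Q, D]
Visit O → queue [A, H, K, N, Q, D]
Visit A → queue [H, K, N, Q, D]
Visit H → queue [K, N, Q, D]
Visit K → queue [N, Q, D]
Visit N → queue [Q, D]
Visit Q → queue [D]
Visit D → queue []

B, E, I, J, L, M, P, C, F, G, O, A, H, K, N, Q, D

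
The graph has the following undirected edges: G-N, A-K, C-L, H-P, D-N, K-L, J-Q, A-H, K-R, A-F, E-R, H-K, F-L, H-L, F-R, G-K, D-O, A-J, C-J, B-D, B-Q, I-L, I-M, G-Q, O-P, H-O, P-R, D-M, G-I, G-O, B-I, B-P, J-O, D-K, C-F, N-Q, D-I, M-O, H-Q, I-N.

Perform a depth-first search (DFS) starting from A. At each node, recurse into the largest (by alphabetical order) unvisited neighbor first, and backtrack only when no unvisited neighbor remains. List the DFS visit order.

A, K, R, P, O, M, I, N, Q, J, C, L, H, F, G, B, D, E

Visit A
A → K
K → R
R → P
P → O
O → M
M → I
I → N
N → Q
Q → J
J → C
C → L
L → H
L → F
Q → G
Q → B
B → D
R → E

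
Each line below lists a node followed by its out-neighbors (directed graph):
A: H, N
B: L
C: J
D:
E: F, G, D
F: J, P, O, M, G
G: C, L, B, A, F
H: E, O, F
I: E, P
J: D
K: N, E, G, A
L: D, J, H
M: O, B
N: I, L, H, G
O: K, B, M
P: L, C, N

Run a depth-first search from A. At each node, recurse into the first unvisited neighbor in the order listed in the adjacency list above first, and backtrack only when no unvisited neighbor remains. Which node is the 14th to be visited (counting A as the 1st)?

Visit A
A → H
H → E
E → F
F → J
J → D
F → P
P → L
P → C
P → N
N → I
N → G
G → B
F → O
O → K
O → M

Visit order: A, H, E, F, J, D, P, L, C, N, I, G, B, O, K, M

O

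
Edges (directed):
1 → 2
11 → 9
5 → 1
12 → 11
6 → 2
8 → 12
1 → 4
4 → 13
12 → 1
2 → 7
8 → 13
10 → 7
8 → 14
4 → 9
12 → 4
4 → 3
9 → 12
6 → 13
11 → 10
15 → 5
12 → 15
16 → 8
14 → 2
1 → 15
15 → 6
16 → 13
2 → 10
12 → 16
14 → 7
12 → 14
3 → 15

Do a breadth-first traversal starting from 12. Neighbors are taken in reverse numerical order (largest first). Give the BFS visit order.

Visit 12; enqueue 16, 15, 14, 11, 4, 1 → queue [16, 15, 14, 11, 4, 1]
Visit 16; enqueue 13, 8 → queue [15, 14, 11, 4, 1, 13, 8]
Visit 15; enqueue 6, 5 → queue [14, 11, 4, 1, 13, 8, 6, 5]
Visit 14; enqueue 7, 2 → queue [11, 4, 1, 13, 8, 6, 5, 7, 2]
Visit 11; enqueue 10, 9 → queue [4, 1, 13, 8, 6, 5, 7, 2, 10, 9]
Visit 4; enqueue 3 → queue [1, 13, 8, 6, 5, 7, 2, 10, 9, 3]
Visit 1 → queue [13, 8, 6, 5, 7, 2, 10, 9, 3]
Visit 13 → queue [8, 6, 5, 7, 2, 10, 9, 3]
Visit 8 → queue [6, 5, 7, 2, 10, 9, 3]
Visit 6 → queue [5, 7, 2, 10, 9, 3]
Visit 5 → queue [7, 2, 10, 9, 3]
Visit 7 → queue [2, 10, 9, 3]
Visit 2 → queue [10, 9, 3]
Visit 10 → queue [9, 3]
Visit 9 → queue [3]
Visit 3 → queue []

12, 16, 15, 14, 11, 4, 1, 13, 8, 6, 5, 7, 2, 10, 9, 3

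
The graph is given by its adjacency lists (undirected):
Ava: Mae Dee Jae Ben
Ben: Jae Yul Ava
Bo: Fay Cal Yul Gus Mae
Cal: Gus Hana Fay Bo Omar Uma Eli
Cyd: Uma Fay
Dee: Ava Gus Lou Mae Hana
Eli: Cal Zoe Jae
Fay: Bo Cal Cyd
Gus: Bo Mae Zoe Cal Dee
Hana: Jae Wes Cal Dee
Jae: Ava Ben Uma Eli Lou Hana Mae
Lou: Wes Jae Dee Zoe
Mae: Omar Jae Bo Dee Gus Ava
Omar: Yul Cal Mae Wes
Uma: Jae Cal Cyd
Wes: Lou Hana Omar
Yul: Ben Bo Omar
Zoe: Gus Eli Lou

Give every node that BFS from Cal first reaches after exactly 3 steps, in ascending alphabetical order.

Level 0: Cal
Level 1: Bo, Eli, Fay, Gus, Hana, Omar, Uma
Level 2: Cyd, Dee, Jae, Mae, Wes, Yul, Zoe
Level 3: Ava, Ben, Lou

Ava, Ben, Lou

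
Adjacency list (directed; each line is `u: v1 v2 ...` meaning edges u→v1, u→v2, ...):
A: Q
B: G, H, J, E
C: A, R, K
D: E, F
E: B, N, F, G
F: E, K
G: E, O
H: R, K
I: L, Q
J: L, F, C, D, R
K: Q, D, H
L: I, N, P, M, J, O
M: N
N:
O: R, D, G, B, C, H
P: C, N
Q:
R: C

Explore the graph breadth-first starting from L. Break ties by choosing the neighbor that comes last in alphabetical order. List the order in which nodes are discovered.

Visit L; enqueue P, O, N, M, J, I → queue [P, O, N, M, J, I]
Visit P; enqueue C → queue [O, N, M, J, I, C]
Visit O; enqueue R, H, G, D, B → queue [N, M, J, I, C, R, H, G, D, B]
Visit N → queue [M, J, I, C, R, H, G, D, B]
Visit M → queue [J, I, C, R, H, G, D, B]
Visit J; enqueue F → queue [I, C, R, H, G, D, B, F]
Visit I; enqueue Q → queue [C, R, H, G, D, B, F, Q]
Visit C; enqueue K, A → queue [R, H, G, D, B, F, Q, K, A]
Visit R → queue [H, G, D, B, F, Q, K, A]
Visit H → queue [G, D, B, F, Q, K, A]
Visit G; enqueue E → queue [D, B, F, Q, K, A, E]
Visit D → queue [B, F, Q, K, A, E]
Visit B → queue [F, Q, K, A, E]
Visit F → queue [Q, K, A, E]
Visit Q → queue [K, A, E]
Visit K → queue [A, E]
Visit A → queue [E]
Visit E → queue []

L -> P -> O -> N -> M -> J -> I -> C -> R -> H -> G -> D -> B -> F -> Q -> K -> A -> E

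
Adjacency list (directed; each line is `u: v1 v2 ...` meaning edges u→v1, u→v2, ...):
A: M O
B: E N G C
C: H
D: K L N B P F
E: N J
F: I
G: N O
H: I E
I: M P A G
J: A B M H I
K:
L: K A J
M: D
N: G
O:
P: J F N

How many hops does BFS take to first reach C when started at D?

Level 0: D
Level 1: B, F, K, L, N, P
Level 2: A, C, E, G, I, J
Level 3: H, M, O
C first appears at level 2.

2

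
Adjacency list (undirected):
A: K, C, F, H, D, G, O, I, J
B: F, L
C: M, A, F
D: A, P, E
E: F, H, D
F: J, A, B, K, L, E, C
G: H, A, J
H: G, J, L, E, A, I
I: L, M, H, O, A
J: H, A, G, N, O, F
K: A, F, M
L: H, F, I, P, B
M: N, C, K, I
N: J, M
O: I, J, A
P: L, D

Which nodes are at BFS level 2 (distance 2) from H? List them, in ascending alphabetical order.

Level 0: H
Level 1: A, E, G, I, J, L
Level 2: B, C, D, F, K, M, N, O, P

B, C, D, F, K, M, N, O, P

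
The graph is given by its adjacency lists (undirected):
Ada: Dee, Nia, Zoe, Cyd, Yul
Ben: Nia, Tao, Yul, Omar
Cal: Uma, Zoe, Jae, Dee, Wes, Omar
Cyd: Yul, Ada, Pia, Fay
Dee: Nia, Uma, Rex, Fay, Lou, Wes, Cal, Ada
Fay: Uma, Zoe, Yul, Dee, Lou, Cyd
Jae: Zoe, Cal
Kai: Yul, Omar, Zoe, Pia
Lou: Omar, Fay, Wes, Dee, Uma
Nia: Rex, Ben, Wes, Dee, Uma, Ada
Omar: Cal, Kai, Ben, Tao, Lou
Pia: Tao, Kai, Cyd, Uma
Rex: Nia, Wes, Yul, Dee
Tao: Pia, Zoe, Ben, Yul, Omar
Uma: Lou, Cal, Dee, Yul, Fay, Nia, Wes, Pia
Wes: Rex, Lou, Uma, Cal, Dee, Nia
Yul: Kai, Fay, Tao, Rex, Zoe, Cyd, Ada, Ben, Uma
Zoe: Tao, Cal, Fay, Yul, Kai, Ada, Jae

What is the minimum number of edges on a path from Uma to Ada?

2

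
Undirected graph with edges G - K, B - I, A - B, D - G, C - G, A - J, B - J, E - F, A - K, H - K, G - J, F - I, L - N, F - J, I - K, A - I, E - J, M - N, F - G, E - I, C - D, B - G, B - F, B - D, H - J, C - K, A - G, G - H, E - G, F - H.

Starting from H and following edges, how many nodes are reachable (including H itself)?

11

BFS from H visits: H, F, G, J, K, B, E, I, A, C, D
Reachable nodes: 11 of 14 total.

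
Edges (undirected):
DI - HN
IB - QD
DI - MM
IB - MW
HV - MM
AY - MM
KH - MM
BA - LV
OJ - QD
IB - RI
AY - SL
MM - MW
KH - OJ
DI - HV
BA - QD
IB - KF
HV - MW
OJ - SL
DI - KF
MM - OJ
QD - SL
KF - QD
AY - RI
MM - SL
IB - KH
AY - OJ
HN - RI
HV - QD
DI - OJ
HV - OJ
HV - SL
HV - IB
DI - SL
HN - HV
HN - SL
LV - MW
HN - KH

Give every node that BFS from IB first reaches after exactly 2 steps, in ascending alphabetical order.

Level 0: IB
Level 1: HV, KF, KH, MW, QD, RI
Level 2: AY, BA, DI, HN, LV, MM, OJ, SL

AY, BA, DI, HN, LV, MM, OJ, SL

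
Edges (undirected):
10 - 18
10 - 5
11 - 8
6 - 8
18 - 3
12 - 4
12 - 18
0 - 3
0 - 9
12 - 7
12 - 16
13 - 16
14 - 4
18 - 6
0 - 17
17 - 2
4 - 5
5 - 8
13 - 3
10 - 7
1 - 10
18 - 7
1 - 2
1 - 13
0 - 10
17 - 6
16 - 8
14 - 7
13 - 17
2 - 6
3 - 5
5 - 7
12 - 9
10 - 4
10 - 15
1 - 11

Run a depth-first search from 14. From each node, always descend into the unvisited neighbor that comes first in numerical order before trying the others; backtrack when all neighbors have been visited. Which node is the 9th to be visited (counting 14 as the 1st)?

Visit 14
14 → 4
4 → 5
5 → 3
3 → 0
0 → 9
9 → 12
12 → 7
7 → 10
10 → 1
1 → 2
2 → 6
6 → 8
8 → 11
8 → 16
16 → 13
13 → 17
6 → 18
10 → 15

Visit order: 14, 4, 5, 3, 0, 9, 12, 7, 10, 1, 2, 6, 8, 11, 16, 13, 17, 18, 15

10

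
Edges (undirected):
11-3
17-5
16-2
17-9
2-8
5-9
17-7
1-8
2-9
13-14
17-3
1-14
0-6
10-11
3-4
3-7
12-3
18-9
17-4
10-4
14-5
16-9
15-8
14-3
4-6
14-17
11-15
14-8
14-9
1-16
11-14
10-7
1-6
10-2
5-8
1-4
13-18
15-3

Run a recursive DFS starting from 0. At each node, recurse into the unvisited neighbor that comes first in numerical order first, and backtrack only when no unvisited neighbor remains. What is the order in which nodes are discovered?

0 -> 6 -> 1 -> 4 -> 3 -> 7 -> 10 -> 2 -> 8 -> 5 -> 9 -> 14 -> 11 -> 15 -> 13 -> 18 -> 17 -> 16 -> 12

Visit 0
0 → 6
6 → 1
1 → 4
4 → 3
3 → 7
7 → 10
10 → 2
2 → 8
8 → 5
5 → 9
9 → 14
14 → 11
11 → 15
14 → 13
13 → 18
14 → 17
9 → 16
3 → 12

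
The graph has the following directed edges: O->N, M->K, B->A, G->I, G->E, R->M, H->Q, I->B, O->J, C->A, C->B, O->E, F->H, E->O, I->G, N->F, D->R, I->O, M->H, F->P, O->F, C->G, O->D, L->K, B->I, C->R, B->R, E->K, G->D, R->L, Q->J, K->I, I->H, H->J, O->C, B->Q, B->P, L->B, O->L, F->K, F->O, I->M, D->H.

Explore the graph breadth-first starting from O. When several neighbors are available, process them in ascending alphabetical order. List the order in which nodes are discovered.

O, C, D, E, F, J, L, N, A, B, G, R, H, K, P, I, Q, M

Visit O; enqueue C, D, E, F, J, L, N → queue [C, D, E, F, J, L, N]
Visit C; enqueue A, B, G, R → queue [D, E, F, J, L, N, A, B, G, R]
Visit D; enqueue H → queue [E, F, J, L, N, A, B, G, R, H]
Visit E; enqueue K → queue [F, J, L, N, A, B, G, R, H, K]
Visit F; enqueue P → queue [J, L, N, A, B, G, R, H, K, P]
Visit J → queue [L, N, A, B, G, R, H, K, P]
Visit L → queue [N, A, B, G, R, H, K, P]
Visit N → queue [A, B, G, R, H, K, P]
Visit A → queue [B, G, R, H, K, P]
Visit B; enqueue I, Q → queue [G, R, H, K, P, I, Q]
Visit G → queue [R, H, K, P, I, Q]
Visit R; enqueue M → queue [H, K, P, I, Q, M]
Visit H → queue [K, P, I, Q, M]
Visit K → queue [P, I, Q, M]
Visit P → queue [I, Q, M]
Visit I → queue [Q, M]
Visit Q → queue [M]
Visit M → queue []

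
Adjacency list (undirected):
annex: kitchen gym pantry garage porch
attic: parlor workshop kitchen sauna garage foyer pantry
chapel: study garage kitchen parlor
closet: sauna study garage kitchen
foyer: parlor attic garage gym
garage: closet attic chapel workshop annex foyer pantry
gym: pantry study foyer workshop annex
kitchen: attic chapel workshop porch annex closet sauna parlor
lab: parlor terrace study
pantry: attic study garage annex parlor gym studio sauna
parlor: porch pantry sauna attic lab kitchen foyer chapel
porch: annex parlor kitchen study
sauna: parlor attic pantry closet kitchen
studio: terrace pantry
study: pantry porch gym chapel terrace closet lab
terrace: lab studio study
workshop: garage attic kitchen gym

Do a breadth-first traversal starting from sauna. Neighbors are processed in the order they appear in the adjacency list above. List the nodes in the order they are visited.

Visit sauna; enqueue parlor, attic, pantry, closet, kitchen → queue [parlor, attic, pantry, closet, kitchen]
Visit parlor; enqueue porch, lab, foyer, chapel → queue [attic, pantry, closet, kitchen, porch, lab, foyer, chapel]
Visit attic; enqueue workshop, garage → queue [pantry, closet, kitchen, porch, lab, foyer, chapel, workshop, garage]
Visit pantry; enqueue study, annex, gym, studio → queue [closet, kitchen, porch, lab, foyer, chapel, workshop, garage, study, annex, gym, studio]
Visit closet → queue [kitchen, porch, lab, foyer, chapel, workshop, garage, study, annex, gym, studio]
Visit kitchen → queue [porch, lab, foyer, chapel, workshop, garage, study, annex, gym, studio]
Visit porch → queue [lab, foyer, chapel, workshop, garage, study, annex, gym, studio]
Visit lab; enqueue terrace → queue [foyer, chapel, workshop, garage, study, annex, gym, studio, terrace]
Visit foyer → queue [chapel, workshop, garage, study, annex, gym, studio, terrace]
Visit chapel → queue [workshop, garage, study, annex, gym, studio, terrace]
Visit workshop → queue [garage, study, annex, gym, studio, terrace]
Visit garage → queue [study, annex, gym, studio, terrace]
Visit study → queue [annex, gym, studio, terrace]
Visit annex → queue [gym, studio, terrace]
Visit gym → queue [studio, terrace]
Visit studio → queue [terrace]
Visit terrace → queue []

sauna, parlor, attic, pantry, closet, kitchen, porch, lab, foyer, chapel, workshop, garage, study, annex, gym, studio, terrace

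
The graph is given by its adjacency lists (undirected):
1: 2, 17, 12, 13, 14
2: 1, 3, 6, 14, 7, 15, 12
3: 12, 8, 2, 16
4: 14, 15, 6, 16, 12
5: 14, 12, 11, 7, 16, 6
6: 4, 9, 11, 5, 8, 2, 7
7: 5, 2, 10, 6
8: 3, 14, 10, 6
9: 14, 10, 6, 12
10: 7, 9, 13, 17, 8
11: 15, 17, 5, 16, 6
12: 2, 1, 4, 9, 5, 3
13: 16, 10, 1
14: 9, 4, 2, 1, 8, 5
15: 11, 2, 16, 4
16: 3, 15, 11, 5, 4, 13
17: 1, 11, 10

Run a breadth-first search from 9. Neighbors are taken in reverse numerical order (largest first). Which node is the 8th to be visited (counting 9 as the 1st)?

4

Visit 9; enqueue 14, 12, 10, 6 → queue [14, 12, 10, 6]
Visit 14; enqueue 8, 5, 4, 2, 1 → queue [12, 10, 6, 8, 5, 4, 2, 1]
Visit 12; enqueue 3 → queue [10, 6, 8, 5, 4, 2, 1, 3]
Visit 10; enqueue 17, 13, 7 → queue [6, 8, 5, 4, 2, 1, 3, 17, 13, 7]
Visit 6; enqueue 11 → queue [8, 5, 4, 2, 1, 3, 17, 13, 7, 11]
Visit 8 → queue [5, 4, 2, 1, 3, 17, 13, 7, 11]
Visit 5; enqueue 16 → queue [4, 2, 1, 3, 17, 13, 7, 11, 16]
Visit 4; enqueue 15 → queue [2, 1, 3, 17, 13, 7, 11, 16, 15]
Visit 2 → queue [1, 3, 17, 13, 7, 11, 16, 15]
Visit 1 → queue [3, 17, 13, 7, 11, 16, 15]
Visit 3 → queue [17, 13, 7, 11, 16, 15]
Visit 17 → queue [13, 7, 11, 16, 15]
Visit 13 → queue [7, 11, 16, 15]
Visit 7 → queue [11, 16, 15]
Visit 11 → queue [16, 15]
Visit 16 → queue [15]
Visit 15 → queue []

Visit order: 9, 14, 12, 10, 6, 8, 5, 4, 2, 1, 3, 17, 13, 7, 11, 16, 15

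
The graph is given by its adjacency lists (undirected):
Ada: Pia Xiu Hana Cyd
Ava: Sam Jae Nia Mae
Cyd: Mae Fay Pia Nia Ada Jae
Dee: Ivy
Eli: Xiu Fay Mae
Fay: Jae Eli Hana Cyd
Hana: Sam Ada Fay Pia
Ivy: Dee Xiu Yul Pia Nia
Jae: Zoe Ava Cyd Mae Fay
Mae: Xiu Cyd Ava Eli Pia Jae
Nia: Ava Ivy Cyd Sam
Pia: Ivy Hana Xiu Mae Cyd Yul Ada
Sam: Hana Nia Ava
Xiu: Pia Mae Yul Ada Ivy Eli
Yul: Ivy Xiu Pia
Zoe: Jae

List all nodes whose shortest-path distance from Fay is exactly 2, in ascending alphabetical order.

Ada, Ava, Mae, Nia, Pia, Sam, Xiu, Zoe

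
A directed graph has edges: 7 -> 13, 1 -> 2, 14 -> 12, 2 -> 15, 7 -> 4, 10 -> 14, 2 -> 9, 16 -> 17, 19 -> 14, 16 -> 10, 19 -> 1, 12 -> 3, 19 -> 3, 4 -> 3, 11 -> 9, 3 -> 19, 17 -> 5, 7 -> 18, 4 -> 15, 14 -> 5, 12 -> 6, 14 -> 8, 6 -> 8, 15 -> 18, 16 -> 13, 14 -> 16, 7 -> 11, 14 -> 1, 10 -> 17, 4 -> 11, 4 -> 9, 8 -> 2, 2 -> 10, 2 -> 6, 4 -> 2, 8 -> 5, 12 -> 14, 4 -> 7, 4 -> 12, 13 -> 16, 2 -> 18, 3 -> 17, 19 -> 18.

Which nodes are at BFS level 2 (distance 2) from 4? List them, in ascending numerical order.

6, 10, 13, 14, 17, 18, 19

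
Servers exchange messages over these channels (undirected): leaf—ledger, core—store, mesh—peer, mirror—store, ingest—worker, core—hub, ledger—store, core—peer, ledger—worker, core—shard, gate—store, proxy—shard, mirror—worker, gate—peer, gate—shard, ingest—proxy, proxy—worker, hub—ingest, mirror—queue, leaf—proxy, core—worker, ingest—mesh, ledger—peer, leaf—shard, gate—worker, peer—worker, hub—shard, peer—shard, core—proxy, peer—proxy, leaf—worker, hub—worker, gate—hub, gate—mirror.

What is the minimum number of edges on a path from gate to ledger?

2

Level 0: gate
Level 1: hub, mirror, peer, shard, store, worker
Level 2: core, ingest, leaf, ledger, mesh, proxy, queue
ledger first appears at level 2.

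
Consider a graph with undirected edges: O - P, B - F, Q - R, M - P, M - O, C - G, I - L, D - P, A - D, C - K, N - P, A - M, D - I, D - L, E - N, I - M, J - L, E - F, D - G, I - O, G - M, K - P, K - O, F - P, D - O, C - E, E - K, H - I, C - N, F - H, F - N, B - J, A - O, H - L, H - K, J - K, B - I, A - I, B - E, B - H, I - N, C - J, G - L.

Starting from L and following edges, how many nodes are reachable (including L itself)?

BFS from L visits: L, D, G, H, I, J, A, O, P, C, M, B, F, K, N, E
Reachable nodes: 16 of 18 total.

16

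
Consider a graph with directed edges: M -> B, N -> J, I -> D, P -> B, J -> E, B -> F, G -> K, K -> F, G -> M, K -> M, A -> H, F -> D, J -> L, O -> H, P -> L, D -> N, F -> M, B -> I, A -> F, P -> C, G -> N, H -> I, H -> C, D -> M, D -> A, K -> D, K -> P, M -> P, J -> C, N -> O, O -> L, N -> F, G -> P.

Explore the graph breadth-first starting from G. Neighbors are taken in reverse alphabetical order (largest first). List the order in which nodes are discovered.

Visit G; enqueue P, N, M, K → queue [P, N, M, K]
Visit P; enqueue L, C, B → queue [N, M, K, L, C, B]
Visit N; enqueue O, J, F → queue [M, K, L, C, B, O, J, F]
Visit M → queue [K, L, C, B, O, J, F]
Visit K; enqueue D → queue [L, C, B, O, J, F, D]
Visit L → queue [C, B, O, J, F, D]
Visit C → queue [B, O, J, F, D]
Visit B; enqueue I → queue [O, J, F, D, I]
Visit O; enqueue H → queue [J, F, D, I, H]
Visit J; enqueue E → queue [F, D, I, H, E]
Visit F → queue [D, I, H, E]
Visit D; enqueue A → queue [I, H, E, A]
Visit I → queue [H, E, A]
Visit H → queue [E, A]
Visit E → queue [A]
Visit A → queue []

G P N M K L C B O J F D I H E A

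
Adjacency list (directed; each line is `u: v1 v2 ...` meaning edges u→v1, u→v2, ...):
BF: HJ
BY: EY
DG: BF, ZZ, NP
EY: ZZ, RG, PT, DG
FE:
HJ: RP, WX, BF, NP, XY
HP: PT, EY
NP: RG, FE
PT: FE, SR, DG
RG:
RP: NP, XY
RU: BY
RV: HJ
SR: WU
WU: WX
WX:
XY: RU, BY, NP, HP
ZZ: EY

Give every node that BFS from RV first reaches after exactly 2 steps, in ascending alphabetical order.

BF, NP, RP, WX, XY

Level 0: RV
Level 1: HJ
Level 2: BF, NP, RP, WX, XY
Level 3: BY, FE, HP, RG, RU
Level 4: EY, PT
Level 5: DG, SR, ZZ
Level 6: WU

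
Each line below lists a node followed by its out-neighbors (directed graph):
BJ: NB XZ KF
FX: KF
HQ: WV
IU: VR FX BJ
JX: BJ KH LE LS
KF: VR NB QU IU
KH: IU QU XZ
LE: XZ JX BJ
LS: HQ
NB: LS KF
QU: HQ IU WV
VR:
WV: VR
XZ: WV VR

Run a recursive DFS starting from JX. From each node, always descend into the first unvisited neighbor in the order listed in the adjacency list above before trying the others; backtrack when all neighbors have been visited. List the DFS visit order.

JX, BJ, NB, LS, HQ, WV, VR, KF, QU, IU, FX, XZ, KH, LE

Visit JX
JX → BJ
BJ → NB
NB → LS
LS → HQ
HQ → WV
WV → VR
NB → KF
KF → QU
QU → IU
IU → FX
BJ → XZ
JX → KH
JX → LE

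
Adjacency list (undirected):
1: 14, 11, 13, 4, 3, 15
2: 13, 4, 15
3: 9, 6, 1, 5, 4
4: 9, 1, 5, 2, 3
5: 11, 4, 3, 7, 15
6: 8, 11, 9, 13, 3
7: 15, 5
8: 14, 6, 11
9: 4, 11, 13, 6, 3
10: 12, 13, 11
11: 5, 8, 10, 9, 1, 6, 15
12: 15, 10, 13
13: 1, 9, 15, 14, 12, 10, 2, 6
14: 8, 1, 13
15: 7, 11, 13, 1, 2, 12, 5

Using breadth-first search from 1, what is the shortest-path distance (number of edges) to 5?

2

Level 0: 1
Level 1: 3, 4, 11, 13, 14, 15
Level 2: 2, 5, 6, 7, 8, 9, 10, 12
5 first appears at level 2.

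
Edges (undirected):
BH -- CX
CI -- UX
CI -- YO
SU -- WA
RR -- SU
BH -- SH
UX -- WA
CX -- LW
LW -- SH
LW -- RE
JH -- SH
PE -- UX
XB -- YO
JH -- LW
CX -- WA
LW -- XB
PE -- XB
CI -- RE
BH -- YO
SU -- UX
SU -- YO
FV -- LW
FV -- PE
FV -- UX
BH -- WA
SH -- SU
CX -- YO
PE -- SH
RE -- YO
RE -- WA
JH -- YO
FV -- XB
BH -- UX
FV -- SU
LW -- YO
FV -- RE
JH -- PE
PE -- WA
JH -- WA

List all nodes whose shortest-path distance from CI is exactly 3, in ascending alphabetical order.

Level 0: CI
Level 1: RE, UX, YO
Level 2: BH, CX, FV, JH, LW, PE, SU, WA, XB
Level 3: RR, SH

RR, SH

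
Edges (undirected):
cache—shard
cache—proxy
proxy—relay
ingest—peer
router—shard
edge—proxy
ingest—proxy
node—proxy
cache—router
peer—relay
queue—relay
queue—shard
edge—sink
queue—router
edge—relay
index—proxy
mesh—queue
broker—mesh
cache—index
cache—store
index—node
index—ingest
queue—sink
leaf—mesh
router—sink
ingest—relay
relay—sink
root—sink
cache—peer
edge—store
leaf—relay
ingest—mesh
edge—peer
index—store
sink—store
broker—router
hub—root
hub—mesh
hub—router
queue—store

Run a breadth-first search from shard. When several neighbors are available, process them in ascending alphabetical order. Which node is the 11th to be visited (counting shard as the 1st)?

sink

Visit shard; enqueue cache, queue, router → queue [cache, queue, router]
Visit cache; enqueue index, peer, proxy, store → queue [queue, router, index, peer, proxy, store]
Visit queue; enqueue mesh, relay, sink → queue [router, index, peer, proxy, store, mesh, relay, sink]
Visit router; enqueue broker, hub → queue [index, peer, proxy, store, mesh, relay, sink, broker, hub]
Visit index; enqueue ingest, node → queue [peer, proxy, store, mesh, relay, sink, broker, hub, ingest, node]
Visit peer; enqueue edge → queue [proxy, store, mesh, relay, sink, broker, hub, ingest, node, edge]
Visit proxy → queue [store, mesh, relay, sink, broker, hub, ingest, node, edge]
Visit store → queue [mesh, relay, sink, broker, hub, ingest, node, edge]
Visit mesh; enqueue leaf → queue [relay, sink, broker, hub, ingest, node, edge, leaf]
Visit relay → queue [sink, broker, hub, ingest, node, edge, leaf]
Visit sink; enqueue root → queue [broker, hub, ingest, node, edge, leaf, root]
Visit broker → queue [hub, ingest, node, edge, leaf, root]
Visit hub → queue [ingest, node, edge, leaf, root]
Visit ingest → queue [node, edge, leaf, root]
Visit node → queue [edge, leaf, root]
Visit edge → queue [leaf, root]
Visit leaf → queue [root]
Visit root → queue []

Visit order: shard, cache, queue, router, index, peer, proxy, store, mesh, relay, sink, broker, hub, ingest, node, edge, leaf, root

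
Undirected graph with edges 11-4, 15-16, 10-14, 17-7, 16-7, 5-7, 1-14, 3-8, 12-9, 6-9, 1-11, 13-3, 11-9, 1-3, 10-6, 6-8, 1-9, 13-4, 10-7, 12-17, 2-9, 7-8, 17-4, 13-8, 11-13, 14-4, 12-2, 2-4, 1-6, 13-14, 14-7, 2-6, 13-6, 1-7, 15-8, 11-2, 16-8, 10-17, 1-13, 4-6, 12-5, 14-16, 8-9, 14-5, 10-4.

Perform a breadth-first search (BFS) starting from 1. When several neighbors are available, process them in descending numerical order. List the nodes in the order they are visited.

1 14 13 11 9 7 6 3 16 10 5 4 8 2 12 17 15

Visit 1; enqueue 14, 13, 11, 9, 7, 6, 3 → queue [14, 13, 11, 9, 7, 6, 3]
Visit 14; enqueue 16, 10, 5, 4 → queue [13, 11, 9, 7, 6, 3, 16, 10, 5, 4]
Visit 13; enqueue 8 → queue [11, 9, 7, 6, 3, 16, 10, 5, 4, 8]
Visit 11; enqueue 2 → queue [9, 7, 6, 3, 16, 10, 5, 4, 8, 2]
Visit 9; enqueue 12 → queue [7, 6, 3, 16, 10, 5, 4, 8, 2, 12]
Visit 7; enqueue 17 → queue [6, 3, 16, 10, 5, 4, 8, 2, 12, 17]
Visit 6 → queue [3, 16, 10, 5, 4, 8, 2, 12, 17]
Visit 3 → queue [16, 10, 5, 4, 8, 2, 12, 17]
Visit 16; enqueue 15 → queue [10, 5, 4, 8, 2, 12, 17, 15]
Visit 10 → queue [5, 4, 8, 2, 12, 17, 15]
Visit 5 → queue [4, 8, 2, 12, 17, 15]
Visit 4 → queue [8, 2, 12, 17, 15]
Visit 8 → queue [2, 12, 17, 15]
Visit 2 → queue [12, 17, 15]
Visit 12 → queue [17, 15]
Visit 17 → queue [15]
Visit 15 → queue []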